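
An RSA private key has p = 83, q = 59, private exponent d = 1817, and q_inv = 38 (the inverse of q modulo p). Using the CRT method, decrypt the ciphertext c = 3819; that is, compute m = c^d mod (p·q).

d_p = d mod (p−1) = 1817 mod 82 = 13; d_q = d mod (q−1) = 19.
m₁ = c^(d_p) mod p: c ≡ 1 (mod 83), and 1^13 mod 83 = 1.
m₂ = c^(d_q) mod q: c ≡ 43 (mod 59), and 43^19 mod 59 = 52.
h = q_inv·(m₁ − m₂) mod p = 38·(1 − 52) mod 83 = 54.
m = m₂ + h·q = 52 + 54·59 = 3238.

3238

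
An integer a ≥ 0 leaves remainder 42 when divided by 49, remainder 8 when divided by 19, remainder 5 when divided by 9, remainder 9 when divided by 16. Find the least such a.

The moduli are pairwise coprime; N = 49·19·9·16 = 134064.
N/49 = 2736; 2736 ≡ 41 (mod 49); 41·6 ≡ 1, so inverse 6.
N/19 = 7056; 7056 ≡ 7 (mod 19); 7·11 ≡ 1, so inverse 11.
N/9 = 14896; 14896 ≡ 1 (mod 9), inverse 1.
N/16 = 8379; 8379 ≡ 11 (mod 16); 11·3 ≡ 1, so inverse 3.
a ≡ 42·2736·6 + 8·7056·11 + 5·14896·1 + 9·8379·3 = 1611113.
1611113 mod 134064 = 2345.

2345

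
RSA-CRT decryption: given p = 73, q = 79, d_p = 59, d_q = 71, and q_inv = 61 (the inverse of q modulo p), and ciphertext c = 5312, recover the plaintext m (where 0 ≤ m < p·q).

4934

m₁ = c^(d_p) mod p: c ≡ 56 (mod 73), and 56^59 mod 73 = 43.
m₂ = c^(d_q) mod q: c ≡ 19 (mod 79), and 19^71 mod 79 = 36.
h = q_inv·(m₁ − m₂) mod p = 61·(43 − 36) mod 73 = 62.
m = m₂ + h·q = 36 + 62·79 = 4934.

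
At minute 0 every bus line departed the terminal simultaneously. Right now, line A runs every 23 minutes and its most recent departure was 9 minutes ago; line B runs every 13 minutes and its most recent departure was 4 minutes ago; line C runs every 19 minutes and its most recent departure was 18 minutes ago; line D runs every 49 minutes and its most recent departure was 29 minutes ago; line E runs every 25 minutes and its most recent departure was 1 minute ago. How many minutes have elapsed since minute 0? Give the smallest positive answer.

Combine the congruences pairwise.
From t ≡ 9 (mod 23) write t = 9 + 23s. Substituting into t ≡ 4 (mod 13) gives 23s ≡ 8 (mod 13), and since 10⁻¹ ≡ 4 (mod 13), s ≡ 6. Hence t ≡ 9 + 23·6 = 147 (mod 299).
From t ≡ 147 (mod 299) write t = 147 + 299s. Substituting into t ≡ 18 (mod 19) gives 299s ≡ 4 (mod 19), and since 14⁻¹ ≡ 15 (mod 19), s ≡ 3. Hence t ≡ 147 + 299·3 = 1044 (mod 5681).
From t ≡ 1044 (mod 5681) write t = 1044 + 5681s. Substituting into t ≡ 29 (mod 49) gives 5681s ≡ 14 (mod 49), and since 46⁻¹ ≡ 16 (mod 49), s ≡ 28. Hence t ≡ 1044 + 5681·28 = 160112 (mod 278369).
From t ≡ 160112 (mod 278369) write t = 160112 + 278369s. Substituting into t ≡ 1 (mod 25) gives 278369s ≡ 14 (mod 25), and since 19⁻¹ ≡ 4 (mod 25), s ≡ 6. Hence t ≡ 160112 + 278369·6 = 1830326 (mod 6959225).

1830326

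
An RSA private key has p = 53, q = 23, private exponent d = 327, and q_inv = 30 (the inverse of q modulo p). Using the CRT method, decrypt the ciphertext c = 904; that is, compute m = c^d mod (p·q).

d_p = d mod (p−1) = 327 mod 52 = 15; d_q = d mod (q−1) = 19.
m₁ = c^(d_p) mod p: c ≡ 3 (mod 53), and 3^15 mod 53 = 5.
m₂ = c^(d_q) mod q: c ≡ 7 (mod 23), and 7^19 mod 23 = 11.
h = q_inv·(m₁ − m₂) mod p = 30·(5 − 11) mod 53 = 32.
m = m₂ + h·q = 11 + 32·23 = 747.

747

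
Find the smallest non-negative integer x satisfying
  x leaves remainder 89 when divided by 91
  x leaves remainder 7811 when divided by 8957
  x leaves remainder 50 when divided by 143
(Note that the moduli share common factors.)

679586

gcd(91, 8957) = 13 and 13 | (7811 − 89), so the pair is consistent; merging gives x ≡ 52596 (mod 62699), where 62699 = lcm(91, 8957).
gcd(62699, 143) = 13 and 13 | (50 − 52596), so the pair is consistent; merging gives x ≡ 679586 (mod 689689), where 689689 = lcm(62699, 143).
The solution is unique modulo lcm(91, 8957, 143) = 689689.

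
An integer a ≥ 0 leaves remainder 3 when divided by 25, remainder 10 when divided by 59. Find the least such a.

128

From a ≡ 3 (mod 25) write a = 3 + 25t. Substituting into a ≡ 10 (mod 59) gives 25t ≡ 7 (mod 59), and since 25⁻¹ ≡ 26 (mod 59), t ≡ 5. Hence a ≡ 3 + 25·5 = 128 (mod 1475).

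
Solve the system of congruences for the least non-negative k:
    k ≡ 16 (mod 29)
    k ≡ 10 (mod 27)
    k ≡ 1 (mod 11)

2278

The moduli are pairwise coprime; N = 29·27·11 = 8613.
N/29 = 297; 297 ≡ 7 (mod 29); 7·25 ≡ 1, so inverse 25.
N/27 = 319; 319 ≡ 22 (mod 27); 22·16 ≡ 1, so inverse 16.
N/11 = 783; 783 ≡ 2 (mod 11); 2·6 ≡ 1, so inverse 6.
k ≡ 16·297·25 + 10·319·16 + 1·783·6 = 174538.
174538 mod 8613 = 2278.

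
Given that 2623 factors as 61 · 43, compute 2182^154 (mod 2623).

Mod 61: 2182 ≡ 47; by Fermat, exponent reduces to 154 mod 60 = 34; 47^34 ≡ 47 (mod 61).
Mod 43: 2182 ≡ 32; by Fermat, exponent reduces to 154 mod 42 = 28; 32^28 ≡ 1 (mod 43).
Combine by CRT: x ≡ 47 (mod 61), x ≡ 1 (mod 43) ⇒ x ≡ 474 (mod 2623).

474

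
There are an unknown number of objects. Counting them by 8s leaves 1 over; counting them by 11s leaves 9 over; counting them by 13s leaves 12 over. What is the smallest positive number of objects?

1065

From N ≡ 1 (mod 8) write N = 1 + 8t. Substituting into N ≡ 9 (mod 11) gives 8t ≡ 8 (mod 11), and since 8⁻¹ ≡ 7 (mod 11), t ≡ 1. Hence N ≡ 1 + 8·1 = 9 (mod 88).
From N ≡ 9 (mod 88) write N = 9 + 88t. Substituting into N ≡ 12 (mod 13) gives 88t ≡ 3 (mod 13), and since 10⁻¹ ≡ 4 (mod 13), t ≡ 12. Hence N ≡ 9 + 88·12 = 1065 (mod 1144).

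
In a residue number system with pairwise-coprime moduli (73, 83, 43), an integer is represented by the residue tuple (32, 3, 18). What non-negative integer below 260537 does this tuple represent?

192314

From x ≡ 32 (mod 73) write x = 32 + 73t. Substituting into x ≡ 3 (mod 83) gives 73t ≡ 54 (mod 83), and since 73⁻¹ ≡ 58 (mod 83), t ≡ 61. Hence x ≡ 32 + 73·61 = 4485 (mod 6059).
From x ≡ 4485 (mod 6059) write x = 4485 + 6059t. Substituting into x ≡ 18 (mod 43) gives 6059t ≡ 5 (mod 43), and since 39⁻¹ ≡ 32 (mod 43), t ≡ 31. Hence x ≡ 4485 + 6059·31 = 192314 (mod 260537).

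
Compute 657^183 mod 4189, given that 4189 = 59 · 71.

Mod 59: 657 ≡ 8; by Fermat, exponent reduces to 183 mod 58 = 9; 8^9 ≡ 44 (mod 59).
Mod 71: 657 ≡ 18; by Fermat, exponent reduces to 183 mod 70 = 43; 18^43 ≡ 24 (mod 71).
Combine by CRT: x ≡ 44 (mod 59), x ≡ 24 (mod 71) ⇒ x ≡ 2935 (mod 4189).

2935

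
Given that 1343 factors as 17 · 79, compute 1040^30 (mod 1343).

1124

Mod 17: 1040 ≡ 3; by Fermat, exponent reduces to 30 mod 16 = 14; 3^14 ≡ 2 (mod 17).
Mod 79: 1040 ≡ 13; 13^30 ≡ 18 (mod 79).
Combine by CRT: x ≡ 2 (mod 17), x ≡ 18 (mod 79) ⇒ x ≡ 1124 (mod 1343).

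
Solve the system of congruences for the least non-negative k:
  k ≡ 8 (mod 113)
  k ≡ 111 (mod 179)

1364

From k ≡ 8 (mod 113) write k = 8 + 113t. Substituting into k ≡ 111 (mod 179) gives 113t ≡ 103 (mod 179), and since 113⁻¹ ≡ 160 (mod 179), t ≡ 12. Hence k ≡ 8 + 113·12 = 1364 (mod 20227).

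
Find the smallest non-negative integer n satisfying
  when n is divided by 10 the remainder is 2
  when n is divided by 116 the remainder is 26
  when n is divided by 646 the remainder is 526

gcd(10, 116) = 2 and 2 | (26 − 2), so the pair is consistent; merging gives n ≡ 142 (mod 580), where 580 = lcm(10, 116).
gcd(580, 646) = 2 and 2 | (526 − 142), so the pair is consistent; merging gives n ≡ 81922 (mod 187340), where 187340 = lcm(580, 646).
The solution is unique modulo lcm(10, 116, 646) = 187340.

81922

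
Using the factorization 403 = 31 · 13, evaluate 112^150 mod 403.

Mod 31: 112 ≡ 19; since 30 | 150, by Fermat 19^150 ≡ 1 (mod 31).
Mod 13: 112 ≡ 8; by Fermat, exponent reduces to 150 mod 12 = 6; 8^6 ≡ 12 (mod 13).
Combine by CRT: x ≡ 1 (mod 31), x ≡ 12 (mod 13) ⇒ x ≡ 311 (mod 403).

311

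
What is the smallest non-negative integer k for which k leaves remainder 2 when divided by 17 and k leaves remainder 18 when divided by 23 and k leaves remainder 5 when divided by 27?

869

Combine the congruences pairwise.
From k ≡ 2 (mod 17) write k = 2 + 17t. Substituting into k ≡ 18 (mod 23) gives 17t ≡ 16 (mod 23), and since 17⁻¹ ≡ 19 (mod 23), t ≡ 5. Hence k ≡ 2 + 17·5 = 87 (mod 391).
From k ≡ 87 (mod 391) write k = 87 + 391t. Substituting into k ≡ 5 (mod 27) gives 391t ≡ 26 (mod 27), and since 13⁻¹ ≡ 25 (mod 27), t ≡ 2. Hence k ≡ 87 + 391·2 = 869 (mod 10557).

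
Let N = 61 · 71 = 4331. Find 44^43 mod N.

Mod 61: 44 ≡ 44; 44^43 ≡ 35 (mod 61).
Mod 71: 44 ≡ 44; 44^43 ≡ 35 (mod 71).
Combine by CRT: x ≡ 35 (mod 61), x ≡ 35 (mod 71) ⇒ x ≡ 35 (mod 4331).

35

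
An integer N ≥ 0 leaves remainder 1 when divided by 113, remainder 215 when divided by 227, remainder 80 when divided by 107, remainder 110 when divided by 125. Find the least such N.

From N ≡ 1 (mod 113) write N = 1 + 113t. Substituting into N ≡ 215 (mod 227) gives 113t ≡ 214 (mod 227), and since 113⁻¹ ≡ 225 (mod 227), t ≡ 26. Hence N ≡ 1 + 113·26 = 2939 (mod 25651).
From N ≡ 2939 (mod 25651) write N = 2939 + 25651t. Substituting into N ≡ 80 (mod 107) gives 25651t ≡ 30 (mod 107), and since 78⁻¹ ≡ 59 (mod 107), t ≡ 58. Hence N ≡ 2939 + 25651·58 = 1490697 (mod 2744657).
From N ≡ 1490697 (mod 2744657) write N = 1490697 + 2744657t. Substituting into N ≡ 110 (mod 125) gives 2744657t ≡ 38 (mod 125), and since 32⁻¹ ≡ 43 (mod 125), t ≡ 9. Hence N ≡ 1490697 + 2744657·9 = 26192610 (mod 343082125).

26192610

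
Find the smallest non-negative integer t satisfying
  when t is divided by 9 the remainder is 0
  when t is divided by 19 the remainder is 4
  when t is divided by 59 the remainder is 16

783

From t ≡ 0 (mod 9) write t = 0 + 9s. Substituting into t ≡ 4 (mod 19) gives 9s ≡ 4 (mod 19), and since 9⁻¹ ≡ 17 (mod 19), s ≡ 11. Hence t ≡ 0 + 9·11 = 99 (mod 171).
From t ≡ 99 (mod 171) write t = 99 + 171s. Substituting into t ≡ 16 (mod 59) gives 171s ≡ 35 (mod 59), and since 53⁻¹ ≡ 49 (mod 59), s ≡ 4. Hence t ≡ 99 + 171·4 = 783 (mod 10089).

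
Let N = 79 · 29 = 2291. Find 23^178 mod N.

Mod 79: 23 ≡ 23; by Fermat, exponent reduces to 178 mod 78 = 22; 23^22 ≡ 23 (mod 79).
Mod 29: 23 ≡ 23; by Fermat, exponent reduces to 178 mod 28 = 10; 23^10 ≡ 16 (mod 29).
Combine by CRT: x ≡ 23 (mod 79), x ≡ 16 (mod 29) ⇒ x ≡ 1524 (mod 2291).

1524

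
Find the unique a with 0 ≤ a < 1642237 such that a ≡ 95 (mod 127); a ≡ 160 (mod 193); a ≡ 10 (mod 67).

1539335

Combine the congruences pairwise.
From a ≡ 95 (mod 127) write a = 95 + 127t. Substituting into a ≡ 160 (mod 193) gives 127t ≡ 65 (mod 193), and since 127⁻¹ ≡ 38 (mod 193), t ≡ 154. Hence a ≡ 95 + 127·154 = 19653 (mod 24511).
From a ≡ 19653 (mod 24511) write a = 19653 + 24511t. Substituting into a ≡ 10 (mod 67) gives 24511t ≡ 55 (mod 67), and since 56⁻¹ ≡ 6 (mod 67), t ≡ 62. Hence a ≡ 19653 + 24511·62 = 1539335 (mod 1642237).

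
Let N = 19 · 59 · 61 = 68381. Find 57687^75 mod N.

60086

Mod 19: 57687 ≡ 3; by Fermat, exponent reduces to 75 mod 18 = 3; 3^3 ≡ 8 (mod 19).
Mod 59: 57687 ≡ 44; by Fermat, exponent reduces to 75 mod 58 = 17; 44^17 ≡ 24 (mod 59).
Mod 61: 57687 ≡ 42; by Fermat, exponent reduces to 75 mod 60 = 15; 42^15 ≡ 1 (mod 61).
Combine by CRT: x ≡ 8 (mod 19), x ≡ 24 (mod 59), x ≡ 1 (mod 61) ⇒ x ≡ 60086 (mod 68381).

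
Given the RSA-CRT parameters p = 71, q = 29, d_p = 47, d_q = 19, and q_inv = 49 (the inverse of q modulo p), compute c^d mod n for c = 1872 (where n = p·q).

m₁ = c^(d_p) mod p: c ≡ 26 (mod 71), and 26^47 mod 71 = 23.
m₂ = c^(d_q) mod q: c ≡ 16 (mod 29), and 16^19 mod 29 = 23.
h = q_inv·(m₁ − m₂) mod p = 49·(23 − 23) mod 71 = 0.
m = m₂ + h·q = 23 + 0·29 = 23.

23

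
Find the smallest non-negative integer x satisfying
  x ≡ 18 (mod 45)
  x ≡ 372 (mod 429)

gcd(45, 429) = 3 and 3 | (372 − 18), so the pair is consistent; merging gives x ≡ 2088 (mod 6435), where 6435 = lcm(45, 429).
The solution is unique modulo lcm(45, 429) = 6435.

2088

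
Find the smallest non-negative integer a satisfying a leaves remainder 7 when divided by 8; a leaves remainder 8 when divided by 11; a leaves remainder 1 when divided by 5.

151

The moduli are pairwise coprime; N = 8·11·5 = 440.
N/8 = 55; 55 ≡ 7 (mod 8); 7·7 ≡ 1, so inverse 7.
N/11 = 40; 40 ≡ 7 (mod 11); 7·8 ≡ 1, so inverse 8.
N/5 = 88; 88 ≡ 3 (mod 5); 3·2 ≡ 1, so inverse 2.
a ≡ 7·55·7 + 8·40·8 + 1·88·2 = 5431.
5431 mod 440 = 151.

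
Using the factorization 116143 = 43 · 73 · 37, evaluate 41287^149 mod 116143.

103065

Mod 43: 41287 ≡ 7; by Fermat, exponent reduces to 149 mod 42 = 23; 7^23 ≡ 37 (mod 43).
Mod 73: 41287 ≡ 42; by Fermat, exponent reduces to 149 mod 72 = 5; 42^5 ≡ 62 (mod 73).
Mod 37: 41287 ≡ 32; by Fermat, exponent reduces to 149 mod 36 = 5; 32^5 ≡ 20 (mod 37).
Combine by CRT: x ≡ 37 (mod 43), x ≡ 62 (mod 73), x ≡ 20 (mod 37) ⇒ x ≡ 103065 (mod 116143).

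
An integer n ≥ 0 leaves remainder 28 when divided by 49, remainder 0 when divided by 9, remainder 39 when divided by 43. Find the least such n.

The moduli are pairwise coprime; M = 49·9·43 = 18963.
M/49 = 387; 387 ≡ 44 (mod 49); 44·39 ≡ 1, so inverse 39.
M/9 = 2107; 2107 ≡ 1 (mod 9), inverse 1.
M/43 = 441; 441 ≡ 11 (mod 43); 11·4 ≡ 1, so inverse 4.
n ≡ 28·387·39 + 0·2107·1 + 39·441·4 = 491400.
491400 mod 18963 = 17325.

17325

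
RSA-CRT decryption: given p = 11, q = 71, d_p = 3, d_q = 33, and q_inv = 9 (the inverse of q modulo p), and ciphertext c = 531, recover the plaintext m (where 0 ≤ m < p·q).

181

m₁ = c^(d_p) mod p: c ≡ 3 (mod 11), and 3^3 mod 11 = 5.
m₂ = c^(d_q) mod q: c ≡ 34 (mod 71), and 34^33 mod 71 = 39.
h = q_inv·(m₁ − m₂) mod p = 9·(5 − 39) mod 11 = 2.
m = m₂ + h·q = 39 + 2·71 = 181.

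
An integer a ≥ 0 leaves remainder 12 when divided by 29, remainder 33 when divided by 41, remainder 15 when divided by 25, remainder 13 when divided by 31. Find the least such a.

The moduli are pairwise coprime; N = 29·41·25·31 = 921475.
N/29 = 31775; 31775 ≡ 20 (mod 29); 20·16 ≡ 1, so inverse 16.
N/41 = 22475; 22475 ≡ 7 (mod 41); 7·6 ≡ 1, so inverse 6.
N/25 = 36859; 36859 ≡ 9 (mod 25); 9·14 ≡ 1, so inverse 14.
N/31 = 29725; 29725 ≡ 27 (mod 31); 27·23 ≡ 1, so inverse 23.
a ≡ 12·31775·16 + 33·22475·6 + 15·36859·14 + 13·29725·23 = 27179015.
27179015 mod 921475 = 456240.

456240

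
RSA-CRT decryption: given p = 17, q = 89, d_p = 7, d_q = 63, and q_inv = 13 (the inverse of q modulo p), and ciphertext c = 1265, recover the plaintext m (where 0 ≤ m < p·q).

777

m₁ = c^(d_p) mod p: c ≡ 7 (mod 17), and 7^7 mod 17 = 12.
m₂ = c^(d_q) mod q: c ≡ 19 (mod 89), and 19^63 mod 89 = 65.
h = q_inv·(m₁ − m₂) mod p = 13·(12 − 65) mod 17 = 8.
m = m₂ + h·q = 65 + 8·89 = 777.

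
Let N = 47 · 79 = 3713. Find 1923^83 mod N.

Mod 47: 1923 ≡ 43; by Fermat, exponent reduces to 83 mod 46 = 37; 43^37 ≡ 15 (mod 47).
Mod 79: 1923 ≡ 27; by Fermat, exponent reduces to 83 mod 78 = 5; 27^5 ≡ 58 (mod 79).
Combine by CRT: x ≡ 15 (mod 47), x ≡ 58 (mod 79) ⇒ x ≡ 532 (mod 3713).

532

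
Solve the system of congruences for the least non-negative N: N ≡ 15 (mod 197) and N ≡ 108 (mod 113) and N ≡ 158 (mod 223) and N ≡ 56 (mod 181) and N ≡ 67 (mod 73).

32080413992

The moduli are pairwise coprime; M = 197·113·223·181·73 = 65592014239.
M/197 = 332954387; 332954387 ≡ 156 (mod 197); 156·24 ≡ 1, so inverse 24.
M/113 = 580460303; 580460303 ≡ 95 (mod 113); 95·69 ≡ 1, so inverse 69.
M/223 = 294134593; 294134593 ≡ 46 (mod 223); 46·160 ≡ 1, so inverse 160.
M/181 = 362386819; 362386819 ≡ 22 (mod 181); 22·107 ≡ 1, so inverse 107.
M/73 = 898520743; 898520743 ≡ 24 (mod 73); 24·70 ≡ 1, so inverse 70.
N ≡ 15·332954387·24 + 108·580460303·69 + 158·294134593·160 + 56·362386819·107 + 67·898520743·70 = 18266660372434.
18266660372434 mod 65592014239 = 32080413992.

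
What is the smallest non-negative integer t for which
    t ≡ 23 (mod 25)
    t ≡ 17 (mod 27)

From t ≡ 23 (mod 25) write t = 23 + 25s. Substituting into t ≡ 17 (mod 27) gives 25s ≡ 21 (mod 27), and since 25⁻¹ ≡ 13 (mod 27), s ≡ 3. Hence t ≡ 23 + 25·3 = 98 (mod 675).

98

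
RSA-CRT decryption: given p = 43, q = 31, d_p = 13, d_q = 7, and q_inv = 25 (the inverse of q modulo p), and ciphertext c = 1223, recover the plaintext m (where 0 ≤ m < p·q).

m₁ = c^(d_p) mod p: c ≡ 19 (mod 43), and 19^13 mod 43 = 20.
m₂ = c^(d_q) mod q: c ≡ 14 (mod 31), and 14^7 mod 31 = 19.
h = q_inv·(m₁ − m₂) mod p = 25·(20 − 19) mod 43 = 25.
m = m₂ + h·q = 19 + 25·31 = 794.

794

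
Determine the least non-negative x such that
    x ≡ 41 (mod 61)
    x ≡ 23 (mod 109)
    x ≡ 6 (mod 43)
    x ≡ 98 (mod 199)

The moduli are pairwise coprime; N = 61·109·43·199 = 56895493.
N/61 = 932713; 932713 ≡ 23 (mod 61); 23·8 ≡ 1, so inverse 8.
N/109 = 521977; 521977 ≡ 85 (mod 109); 85·59 ≡ 1, so inverse 59.
N/43 = 1323151; 1323151 ≡ 41 (mod 43); 41·21 ≡ 1, so inverse 21.
N/199 = 285907; 285907 ≡ 143 (mod 199); 143·167 ≡ 1, so inverse 167.
x ≡ 41·932713·8 + 23·521977·59 + 6·1323151·21 + 98·285907·167 = 5860123641.
5860123641 mod 56895493 = 56783355.

56783355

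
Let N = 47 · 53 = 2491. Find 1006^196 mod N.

Mod 47: 1006 ≡ 19; by Fermat, exponent reduces to 196 mod 46 = 12; 19^12 ≡ 34 (mod 47).
Mod 53: 1006 ≡ 52; by Fermat, exponent reduces to 196 mod 52 = 40; 52^40 ≡ 1 (mod 53).
Combine by CRT: x ≡ 34 (mod 47), x ≡ 1 (mod 53) ⇒ x ≡ 1538 (mod 2491).

1538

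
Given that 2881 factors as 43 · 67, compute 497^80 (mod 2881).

2304

Mod 43: 497 ≡ 24; by Fermat, exponent reduces to 80 mod 42 = 38; 24^38 ≡ 25 (mod 43).
Mod 67: 497 ≡ 28; by Fermat, exponent reduces to 80 mod 66 = 14; 28^14 ≡ 26 (mod 67).
Combine by CRT: x ≡ 25 (mod 43), x ≡ 26 (mod 67) ⇒ x ≡ 2304 (mod 2881).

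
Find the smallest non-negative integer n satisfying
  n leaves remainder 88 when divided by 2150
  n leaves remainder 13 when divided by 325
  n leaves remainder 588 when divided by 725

331188

Combine the congruences pairwise.
gcd(2150, 325) = 25 and 25 | (13 − 88), so the pair is consistent; merging gives n ≡ 23738 (mod 27950), where 27950 = lcm(2150, 325).
gcd(27950, 725) = 25 and 25 | (588 − 23738), so the pair is consistent; merging gives n ≡ 331188 (mod 810550), where 810550 = lcm(27950, 725).
The solution is unique modulo lcm(2150, 325, 725) = 810550.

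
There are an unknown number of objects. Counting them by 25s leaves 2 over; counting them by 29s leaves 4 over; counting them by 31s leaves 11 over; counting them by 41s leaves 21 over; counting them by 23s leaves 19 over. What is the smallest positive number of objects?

The moduli are pairwise coprime; M = 25·29·31·41·23 = 21193925.
M/25 = 847757; 847757 ≡ 7 (mod 25); 7·18 ≡ 1, so inverse 18.
M/29 = 730825; 730825 ≡ 25 (mod 29); 25·7 ≡ 1, so inverse 7.
M/31 = 683675; 683675 ≡ 1 (mod 31), inverse 1.
M/41 = 516925; 516925 ≡ 38 (mod 41); 38·27 ≡ 1, so inverse 27.
M/23 = 921475; 921475 ≡ 3 (mod 23); 3·8 ≡ 1, so inverse 8.
N ≡ 2·847757·18 + 4·730825·7 + 11·683675·1 + 21·516925·27 + 19·921475·8 = 491663452.
491663452 mod 21193925 = 4203177.

4203177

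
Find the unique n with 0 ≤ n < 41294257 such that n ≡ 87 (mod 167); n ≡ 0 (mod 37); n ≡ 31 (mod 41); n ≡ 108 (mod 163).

The moduli are pairwise coprime; M = 167·37·41·163 = 41294257.
M/167 = 247271; 247271 ≡ 111 (mod 167); 111·164 ≡ 1, so inverse 164.
M/37 = 1116061; 1116061 ≡ 30 (mod 37); 30·21 ≡ 1, so inverse 21.
M/41 = 1007177; 1007177 ≡ 12 (mod 41); 12·24 ≡ 1, so inverse 24.
M/163 = 253339; 253339 ≡ 37 (mod 163); 37·141 ≡ 1, so inverse 141.
n ≡ 87·247271·164 + 0·1116061·21 + 31·1007177·24 + 108·253339·141 = 8135248608.
8135248608 mod 41294257 = 279979.

279979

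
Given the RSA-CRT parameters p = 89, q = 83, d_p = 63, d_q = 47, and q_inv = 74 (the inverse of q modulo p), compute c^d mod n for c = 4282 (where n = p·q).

m₁ = c^(d_p) mod p: c ≡ 10 (mod 89), and 10^63 mod 89 = 72.
m₂ = c^(d_q) mod q: c ≡ 49 (mod 83), and 49^47 mod 83 = 33.
h = q_inv·(m₁ − m₂) mod p = 74·(72 − 33) mod 89 = 38.
m = m₂ + h·q = 33 + 38·83 = 3187.

3187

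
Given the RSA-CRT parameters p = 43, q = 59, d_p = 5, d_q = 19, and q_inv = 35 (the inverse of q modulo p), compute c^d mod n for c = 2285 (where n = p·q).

2530

m₁ = c^(d_p) mod p: c ≡ 6 (mod 43), and 6^5 mod 43 = 36.
m₂ = c^(d_q) mod q: c ≡ 43 (mod 59), and 43^19 mod 59 = 52.
h = q_inv·(m₁ − m₂) mod p = 35·(36 − 52) mod 43 = 42.
m = m₂ + h·q = 52 + 42·59 = 2530.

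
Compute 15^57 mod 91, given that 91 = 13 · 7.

57

Mod 13: 15 ≡ 2; by Fermat, exponent reduces to 57 mod 12 = 9; 2^9 ≡ 5 (mod 13).
Mod 7: 15 ≡ 1; by Fermat, exponent reduces to 57 mod 6 = 3; 1^3 ≡ 1 (mod 7).
Combine by CRT: x ≡ 5 (mod 13), x ≡ 1 (mod 7) ⇒ x ≡ 57 (mod 91).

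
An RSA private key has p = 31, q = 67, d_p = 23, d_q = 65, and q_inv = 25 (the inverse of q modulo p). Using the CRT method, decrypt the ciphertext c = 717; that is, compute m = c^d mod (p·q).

m₁ = c^(d_p) mod p: c ≡ 4 (mod 31), and 4^23 mod 31 = 2.
m₂ = c^(d_q) mod q: c ≡ 47 (mod 67), and 47^65 mod 67 = 10.
h = q_inv·(m₁ − m₂) mod p = 25·(2 − 10) mod 31 = 17.
m = m₂ + h·q = 10 + 17·67 = 1149.

1149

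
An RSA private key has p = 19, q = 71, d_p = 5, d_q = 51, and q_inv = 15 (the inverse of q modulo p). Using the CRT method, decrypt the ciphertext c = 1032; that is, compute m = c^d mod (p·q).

m₁ = c^(d_p) mod p: c ≡ 6 (mod 19), and 6^5 mod 19 = 5.
m₂ = c^(d_q) mod q: c ≡ 38 (mod 71), and 38^51 mod 71 = 49.
h = q_inv·(m₁ − m₂) mod p = 15·(5 − 49) mod 19 = 5.
m = m₂ + h·q = 49 + 5·71 = 404.

404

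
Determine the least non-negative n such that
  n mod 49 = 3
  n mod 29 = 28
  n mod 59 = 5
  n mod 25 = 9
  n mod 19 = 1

From n ≡ 3 (mod 49) write n = 3 + 49t. Substituting into n ≡ 28 (mod 29) gives 49t ≡ 25 (mod 29), and since 20⁻¹ ≡ 16 (mod 29), t ≡ 23. Hence n ≡ 3 + 49·23 = 1130 (mod 1421).
From n ≡ 1130 (mod 1421) write n = 1130 + 1421t. Substituting into n ≡ 5 (mod 59) gives 1421t ≡ 55 (mod 59), and since 5⁻¹ ≡ 12 (mod 59), t ≡ 11. Hence n ≡ 1130 + 1421·11 = 16761 (mod 83839).
From n ≡ 16761 (mod 83839) write n = 16761 + 83839t. Substituting into n ≡ 9 (mod 25) gives 83839t ≡ 23 (mod 25), and since 14⁻¹ ≡ 9 (mod 25), t ≡ 7. Hence n ≡ 16761 + 83839·7 = 603634 (mod 2095975).
From n ≡ 603634 (mod 2095975) write n = 603634 + 2095975t. Substituting into n ≡ 1 (mod 19) gives 2095975t ≡ 16 (mod 19), and since 9⁻¹ ≡ 17 (mod 19), t ≡ 6. Hence n ≡ 603634 + 2095975·6 = 13179484 (mod 39823525).

13179484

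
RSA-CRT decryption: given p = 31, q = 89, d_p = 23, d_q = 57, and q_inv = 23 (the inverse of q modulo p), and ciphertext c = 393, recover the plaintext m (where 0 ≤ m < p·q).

482

m₁ = c^(d_p) mod p: c ≡ 21 (mod 31), and 21^23 mod 31 = 17.
m₂ = c^(d_q) mod q: c ≡ 37 (mod 89), and 37^57 mod 89 = 37.
h = q_inv·(m₁ − m₂) mod p = 23·(17 − 37) mod 31 = 5.
m = m₂ + h·q = 37 + 5·89 = 482.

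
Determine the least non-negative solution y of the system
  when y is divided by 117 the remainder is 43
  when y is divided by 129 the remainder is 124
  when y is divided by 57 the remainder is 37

70945

gcd(117, 129) = 3 and 3 | (124 − 43), so the pair is consistent; merging gives y ≡ 511 (mod 5031), where 5031 = lcm(117, 129).
gcd(5031, 57) = 3 and 3 | (37 − 511), so the pair is consistent; merging gives y ≡ 70945 (mod 95589), where 95589 = lcm(5031, 57).
The solution is unique modulo lcm(117, 129, 57) = 95589.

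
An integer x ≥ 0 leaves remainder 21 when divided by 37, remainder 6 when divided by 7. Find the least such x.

Combine the congruences pairwise.
From x ≡ 21 (mod 37) write x = 21 + 37t. Substituting into x ≡ 6 (mod 7) gives 37t ≡ 6 (mod 7), and since 2⁻¹ ≡ 4 (mod 7), t ≡ 3. Hence x ≡ 21 + 37·3 = 132 (mod 259).

132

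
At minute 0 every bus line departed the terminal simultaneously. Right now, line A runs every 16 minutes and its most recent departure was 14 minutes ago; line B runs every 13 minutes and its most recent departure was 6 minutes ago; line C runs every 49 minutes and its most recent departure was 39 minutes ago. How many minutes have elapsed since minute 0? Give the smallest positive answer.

From t ≡ 14 (mod 16) write t = 14 + 16s. Substituting into t ≡ 6 (mod 13) gives 16s ≡ 5 (mod 13), and since 3⁻¹ ≡ 9 (mod 13), s ≡ 6. Hence t ≡ 14 + 16·6 = 110 (mod 208).
From t ≡ 110 (mod 208) write t = 110 + 208s. Substituting into t ≡ 39 (mod 49) gives 208s ≡ 27 (mod 49), and since 12⁻¹ ≡ 45 (mod 49), s ≡ 39. Hence t ≡ 110 + 208·39 = 8222 (mod 10192).

8222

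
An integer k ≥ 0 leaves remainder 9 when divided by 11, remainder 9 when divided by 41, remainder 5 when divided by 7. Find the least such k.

The moduli are pairwise coprime; N = 11·41·7 = 3157.
N/11 = 287; 287 ≡ 1 (mod 11), inverse 1.
N/41 = 77; 77 ≡ 36 (mod 41); 36·8 ≡ 1, so inverse 8.
N/7 = 451; 451 ≡ 3 (mod 7); 3·5 ≡ 1, so inverse 5.
k ≡ 9·287·1 + 9·77·8 + 5·451·5 = 19402.
19402 mod 3157 = 460.

460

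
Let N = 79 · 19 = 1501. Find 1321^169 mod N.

Mod 79: 1321 ≡ 57; by Fermat, exponent reduces to 169 mod 78 = 13; 57^13 ≡ 78 (mod 79).
Mod 19: 1321 ≡ 10; by Fermat, exponent reduces to 169 mod 18 = 7; 10^7 ≡ 15 (mod 19).
Combine by CRT: x ≡ 78 (mod 79), x ≡ 15 (mod 19) ⇒ x ≡ 1421 (mod 1501).

1421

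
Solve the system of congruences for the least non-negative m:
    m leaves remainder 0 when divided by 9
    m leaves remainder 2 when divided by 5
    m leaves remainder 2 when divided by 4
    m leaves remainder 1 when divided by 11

Combine the congruences pairwise.
From m ≡ 0 (mod 9) write m = 0 + 9t. Substituting into m ≡ 2 (mod 5) gives 9t ≡ 2 (mod 5), and since 4⁻¹ ≡ 4 (mod 5), t ≡ 3. Hence m ≡ 0 + 9·3 = 27 (mod 45).
From m ≡ 27 (mod 45) write m = 27 + 45t. Substituting into m ≡ 2 (mod 4) gives 45t ≡ 3 (mod 4), and since 1⁻¹ ≡ 1 (mod 4), t ≡ 3. Hence m ≡ 27 + 45·3 = 162 (mod 180).
From m ≡ 162 (mod 180) write m = 162 + 180t. Substituting into m ≡ 1 (mod 11) gives 180t ≡ 4 (mod 11), and since 4⁻¹ ≡ 3 (mod 11), t ≡ 1. Hence m ≡ 162 + 180·1 = 342 (mod 1980).

342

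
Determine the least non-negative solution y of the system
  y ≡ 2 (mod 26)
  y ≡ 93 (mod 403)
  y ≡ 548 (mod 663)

4526

gcd(26, 403) = 13 and 13 | (93 − 2), so the pair is consistent; merging gives y ≡ 496 (mod 806), where 806 = lcm(26, 403).
gcd(806, 663) = 13 and 13 | (548 − 496), so the pair is consistent; merging gives y ≡ 4526 (mod 41106), where 41106 = lcm(806, 663).
The solution is unique modulo lcm(26, 403, 663) = 41106.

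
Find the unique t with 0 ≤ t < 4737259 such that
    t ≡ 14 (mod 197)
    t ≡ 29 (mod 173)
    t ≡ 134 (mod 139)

4664974

The moduli are pairwise coprime; N = 197·173·139 = 4737259.
N/197 = 24047; 24047 ≡ 13 (mod 197); 13·91 ≡ 1, so inverse 91.
N/173 = 27383; 27383 ≡ 49 (mod 173); 49·113 ≡ 1, so inverse 113.
N/139 = 34081; 34081 ≡ 26 (mod 139); 26·123 ≡ 1, so inverse 123.
t ≡ 14·24047·91 + 29·27383·113 + 134·34081·123 = 682093011.
682093011 mod 4737259 = 4664974.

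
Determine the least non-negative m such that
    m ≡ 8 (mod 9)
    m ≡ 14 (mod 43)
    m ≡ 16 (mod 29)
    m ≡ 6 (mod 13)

54710

The moduli are pairwise coprime; N = 9·43·29·13 = 145899.
N/9 = 16211; 16211 ≡ 2 (mod 9); 2·5 ≡ 1, so inverse 5.
N/43 = 3393; 3393 ≡ 39 (mod 43); 39·32 ≡ 1, so inverse 32.
N/29 = 5031; 5031 ≡ 14 (mod 29); 14·27 ≡ 1, so inverse 27.
N/13 = 11223; 11223 ≡ 4 (mod 13); 4·10 ≡ 1, so inverse 10.
m ≡ 8·16211·5 + 14·3393·32 + 16·5031·27 + 6·11223·10 = 5015276.
5015276 mod 145899 = 54710.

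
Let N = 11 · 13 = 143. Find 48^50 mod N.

133

Mod 11: 48 ≡ 4; since 10 | 50, by Fermat 4^50 ≡ 1 (mod 11).
Mod 13: 48 ≡ 9; by Fermat, exponent reduces to 50 mod 12 = 2; 9^2 ≡ 3 (mod 13).
Combine by CRT: x ≡ 1 (mod 11), x ≡ 3 (mod 13) ⇒ x ≡ 133 (mod 143).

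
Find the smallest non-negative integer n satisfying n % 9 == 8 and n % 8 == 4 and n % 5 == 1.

Combine the congruences pairwise.
From n ≡ 8 (mod 9) write n = 8 + 9t. Substituting into n ≡ 4 (mod 8) gives 9t ≡ 4 (mod 8), and since 1⁻¹ ≡ 1 (mod 8), t ≡ 4. Hence n ≡ 8 + 9·4 = 44 (mod 72).
From n ≡ 44 (mod 72) write n = 44 + 72t. Substituting into n ≡ 1 (mod 5) gives 72t ≡ 2 (mod 5), and since 2⁻¹ ≡ 3 (mod 5), t ≡ 1. Hence n ≡ 44 + 72·1 = 116 (mod 360).

116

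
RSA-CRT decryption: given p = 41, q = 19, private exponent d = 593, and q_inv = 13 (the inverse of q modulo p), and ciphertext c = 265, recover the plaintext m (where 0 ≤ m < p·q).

d_p = d mod (p−1) = 593 mod 40 = 33; d_q = d mod (q−1) = 17.
m₁ = c^(d_p) mod p: c ≡ 19 (mod 41), and 19^33 mod 41 = 26.
m₂ = c^(d_q) mod q: c ≡ 18 (mod 19), and 18^17 mod 19 = 18.
h = q_inv·(m₁ − m₂) mod p = 13·(26 − 18) mod 41 = 22.
m = m₂ + h·q = 18 + 22·19 = 436.

436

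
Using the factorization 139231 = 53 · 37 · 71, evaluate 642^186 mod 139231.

Mod 53: 642 ≡ 6; by Fermat, exponent reduces to 186 mod 52 = 30; 6^30 ≡ 24 (mod 53).
Mod 37: 642 ≡ 13; by Fermat, exponent reduces to 186 mod 36 = 6; 13^6 ≡ 11 (mod 37).
Mod 71: 642 ≡ 3; by Fermat, exponent reduces to 186 mod 70 = 46; 3^46 ≡ 2 (mod 71).
Combine by CRT: x ≡ 24 (mod 53), x ≡ 11 (mod 37), x ≡ 2 (mod 71) ⇒ x ≡ 136393 (mod 139231).

136393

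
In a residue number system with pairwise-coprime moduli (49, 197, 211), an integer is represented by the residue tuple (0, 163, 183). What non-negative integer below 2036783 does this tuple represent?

Combine the congruences pairwise.
From x ≡ 0 (mod 49) write x = 0 + 49t. Substituting into x ≡ 163 (mod 197) gives 49t ≡ 163 (mod 197), and since 49⁻¹ ≡ 193 (mod 197), t ≡ 136. Hence x ≡ 0 + 49·136 = 6664 (mod 9653).
From x ≡ 6664 (mod 9653) write x = 6664 + 9653t. Substituting into x ≡ 183 (mod 211) gives 9653t ≡ 60 (mod 211), and since 158⁻¹ ≡ 207 (mod 211), t ≡ 182. Hence x ≡ 6664 + 9653·182 = 1763510 (mod 2036783).

1763510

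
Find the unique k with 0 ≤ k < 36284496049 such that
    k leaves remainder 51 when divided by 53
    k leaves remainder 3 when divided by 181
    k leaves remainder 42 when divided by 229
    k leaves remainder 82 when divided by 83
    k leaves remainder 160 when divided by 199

34614787704

The moduli are pairwise coprime; N = 53·181·229·83·199 = 36284496049.
N/53 = 684613133; 684613133 ≡ 49 (mod 53); 49·13 ≡ 1, so inverse 13.
N/181 = 200466829; 200466829 ≡ 98 (mod 181); 98·157 ≡ 1, so inverse 157.
N/229 = 158447581; 158447581 ≡ 191 (mod 229); 191·6 ≡ 1, so inverse 6.
N/83 = 437162603; 437162603 ≡ 26 (mod 83); 26·16 ≡ 1, so inverse 16.
N/199 = 182334151; 182334151 ≡ 3 (mod 199); 3·133 ≡ 1, so inverse 133.
k ≡ 51·684613133·13 + 3·200466829·157 + 42·158447581·6 + 82·437162603·16 + 160·182334151·133 = 5041875242466.
5041875242466 mod 36284496049 = 34614787704.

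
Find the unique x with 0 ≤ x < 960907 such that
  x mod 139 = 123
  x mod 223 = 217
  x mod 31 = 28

853861

Combine the congruences pairwise.
From x ≡ 123 (mod 139) write x = 123 + 139t. Substituting into x ≡ 217 (mod 223) gives 139t ≡ 94 (mod 223), and since 139⁻¹ ≡ 146 (mod 223), t ≡ 121. Hence x ≡ 123 + 139·121 = 16942 (mod 30997).
From x ≡ 16942 (mod 30997) write x = 16942 + 30997t. Substituting into x ≡ 28 (mod 31) gives 30997t ≡ 12 (mod 31), and since 28⁻¹ ≡ 10 (mod 31), t ≡ 27. Hence x ≡ 16942 + 30997·27 = 853861 (mod 960907).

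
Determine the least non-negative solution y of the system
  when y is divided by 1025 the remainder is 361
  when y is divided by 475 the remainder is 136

16761

Combine the congruences pairwise.
gcd(1025, 475) = 25 and 25 | (136 − 361), so the pair is consistent; merging gives y ≡ 16761 (mod 19475), where 19475 = lcm(1025, 475).
The solution is unique modulo lcm(1025, 475) = 19475.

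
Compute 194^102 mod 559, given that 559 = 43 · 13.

508

Mod 43: 194 ≡ 22; by Fermat, exponent reduces to 102 mod 42 = 18; 22^18 ≡ 35 (mod 43).
Mod 13: 194 ≡ 12; by Fermat, exponent reduces to 102 mod 12 = 6; 12^6 ≡ 1 (mod 13).
Combine by CRT: x ≡ 35 (mod 43), x ≡ 1 (mod 13) ⇒ x ≡ 508 (mod 559).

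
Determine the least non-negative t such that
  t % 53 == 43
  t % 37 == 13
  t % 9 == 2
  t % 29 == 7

From t ≡ 43 (mod 53) write t = 43 + 53s. Substituting into t ≡ 13 (mod 37) gives 53s ≡ 7 (mod 37), and since 16⁻¹ ≡ 7 (mod 37), s ≡ 12. Hence t ≡ 43 + 53·12 = 679 (mod 1961).
From t ≡ 679 (mod 1961) write t = 679 + 1961s. Substituting into t ≡ 2 (mod 9) gives 1961s ≡ 7 (mod 9), and since 8⁻¹ ≡ 8 (mod 9), s ≡ 2. Hence t ≡ 679 + 1961·2 = 4601 (mod 17649).
From t ≡ 4601 (mod 17649) write t = 4601 + 17649s. Substituting into t ≡ 7 (mod 29) gives 17649s ≡ 17 (mod 29), and since 17⁻¹ ≡ 12 (mod 29), s ≡ 1. Hence t ≡ 4601 + 17649·1 = 22250 (mod 511821).

22250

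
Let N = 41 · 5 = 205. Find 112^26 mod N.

49

Mod 41: 112 ≡ 30; 30^26 ≡ 8 (mod 41).
Mod 5: 112 ≡ 2; by Fermat, exponent reduces to 26 mod 4 = 2; 2^2 ≡ 4 (mod 5).
Combine by CRT: x ≡ 8 (mod 41), x ≡ 4 (mod 5) ⇒ x ≡ 49 (mod 205).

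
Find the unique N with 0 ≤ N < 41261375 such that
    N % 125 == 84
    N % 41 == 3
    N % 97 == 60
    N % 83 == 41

18965209

The moduli are pairwise coprime; M = 125·41·97·83 = 41261375.
M/125 = 330091; 330091 ≡ 91 (mod 125); 91·11 ≡ 1, so inverse 11.
M/41 = 1006375; 1006375 ≡ 30 (mod 41); 30·26 ≡ 1, so inverse 26.
M/97 = 425375; 425375 ≡ 30 (mod 97); 30·55 ≡ 1, so inverse 55.
M/83 = 497125; 497125 ≡ 38 (mod 83); 38·59 ≡ 1, so inverse 59.
N ≡ 84·330091·11 + 3·1006375·26 + 60·425375·55 + 41·497125·59 = 2989784209.
2989784209 mod 41261375 = 18965209.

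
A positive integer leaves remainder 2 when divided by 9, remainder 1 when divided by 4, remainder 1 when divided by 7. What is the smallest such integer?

From a ≡ 2 (mod 9) write a = 2 + 9t. Substituting into a ≡ 1 (mod 4) gives 9t ≡ 3 (mod 4), and since 1⁻¹ ≡ 1 (mod 4), t ≡ 3. Hence a ≡ 2 + 9·3 = 29 (mod 36).
From a ≡ 29 (mod 36) write a = 29 + 36t. Substituting into a ≡ 1 (mod 7) gives 36t ≡ 0 (mod 7), and since 1⁻¹ ≡ 1 (mod 7), t ≡ 0. Hence a ≡ 29 + 36·0 = 29 (mod 252).

29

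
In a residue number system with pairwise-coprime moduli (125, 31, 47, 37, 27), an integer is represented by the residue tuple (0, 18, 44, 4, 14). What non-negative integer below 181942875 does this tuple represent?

The moduli are pairwise coprime; N = 125·31·47·37·27 = 181942875.
N/125 = 1455543; 1455543 ≡ 43 (mod 125); 43·32 ≡ 1, so inverse 32.
N/31 = 5869125; 5869125 ≡ 19 (mod 31); 19·18 ≡ 1, so inverse 18.
N/47 = 3871125; 3871125 ≡ 17 (mod 47); 17·36 ≡ 1, so inverse 36.
N/37 = 4917375; 4917375 ≡ 1 (mod 37), inverse 1.
N/27 = 6738625; 6738625 ≡ 19 (mod 27); 19·10 ≡ 1, so inverse 10.
x ≡ 0·1455543·32 + 18·5869125·18 + 44·3871125·36 + 4·4917375·1 + 14·6738625·10 = 8996535500.
8996535500 mod 181942875 = 81334625.

81334625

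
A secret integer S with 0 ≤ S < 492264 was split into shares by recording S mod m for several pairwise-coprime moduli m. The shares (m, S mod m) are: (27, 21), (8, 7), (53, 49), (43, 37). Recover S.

479487

From S ≡ 21 (mod 27) write S = 21 + 27t. Substituting into S ≡ 7 (mod 8) gives 27t ≡ 2 (mod 8), and since 3⁻¹ ≡ 3 (mod 8), t ≡ 6. Hence S ≡ 21 + 27·6 = 183 (mod 216).
From S ≡ 183 (mod 216) write S = 183 + 216t. Substituting into S ≡ 49 (mod 53) gives 216t ≡ 25 (mod 53), and since 4⁻¹ ≡ 40 (mod 53), t ≡ 46. Hence S ≡ 183 + 216·46 = 10119 (mod 11448).
From S ≡ 10119 (mod 11448) write S = 10119 + 11448t. Substituting into S ≡ 37 (mod 43) gives 11448t ≡ 23 (mod 43), and since 10⁻¹ ≡ 13 (mod 43), t ≡ 41. Hence S ≡ 10119 + 11448·41 = 479487 (mod 492264).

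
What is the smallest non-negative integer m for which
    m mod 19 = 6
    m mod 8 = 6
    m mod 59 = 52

From m ≡ 6 (mod 19) write m = 6 + 19t. Substituting into m ≡ 6 (mod 8) gives 19t ≡ 0 (mod 8), and since 3⁻¹ ≡ 3 (mod 8), t ≡ 0. Hence m ≡ 6 + 19·0 = 6 (mod 152).
From m ≡ 6 (mod 152) write m = 6 + 152t. Substituting into m ≡ 52 (mod 59) gives 152t ≡ 46 (mod 59), and since 34⁻¹ ≡ 33 (mod 59), t ≡ 43. Hence m ≡ 6 + 152·43 = 6542 (mod 8968).

6542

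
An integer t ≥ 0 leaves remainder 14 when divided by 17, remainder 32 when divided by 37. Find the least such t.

439

From t ≡ 14 (mod 17) write t = 14 + 17s. Substituting into t ≡ 32 (mod 37) gives 17s ≡ 18 (mod 37), and since 17⁻¹ ≡ 24 (mod 37), s ≡ 25. Hence t ≡ 14 + 17·25 = 439 (mod 629).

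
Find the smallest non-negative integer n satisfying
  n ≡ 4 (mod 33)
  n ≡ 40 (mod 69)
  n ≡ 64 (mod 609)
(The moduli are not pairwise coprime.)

gcd(33, 69) = 3 and 3 | (40 − 4), so the pair is consistent; merging gives n ≡ 730 (mod 759), where 759 = lcm(33, 69).
gcd(759, 609) = 3 and 3 | (64 − 730), so the pair is consistent; merging gives n ≡ 71317 (mod 154077), where 154077 = lcm(759, 609).
The solution is unique modulo lcm(33, 69, 609) = 154077.

71317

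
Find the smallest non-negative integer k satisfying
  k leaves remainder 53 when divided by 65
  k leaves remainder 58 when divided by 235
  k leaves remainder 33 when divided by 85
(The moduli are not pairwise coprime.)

Combine the congruences pairwise.
gcd(65, 235) = 5 and 5 | (58 − 53), so the pair is consistent; merging gives k ≡ 1938 (mod 3055), where 3055 = lcm(65, 235).
gcd(3055, 85) = 5 and 5 | (33 − 1938), so the pair is consistent; merging gives k ≡ 23323 (mod 51935), where 51935 = lcm(3055, 85).
The solution is unique modulo lcm(65, 235, 85) = 51935.

23323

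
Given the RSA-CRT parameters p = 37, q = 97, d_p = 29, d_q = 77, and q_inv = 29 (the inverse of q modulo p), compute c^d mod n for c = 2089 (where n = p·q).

m₁ = c^(d_p) mod p: c ≡ 17 (mod 37), and 17^29 mod 37 = 5.
m₂ = c^(d_q) mod q: c ≡ 52 (mod 97), and 52^77 mod 97 = 67.
h = q_inv·(m₁ − m₂) mod p = 29·(5 − 67) mod 37 = 15.
m = m₂ + h·q = 67 + 15·97 = 1522.

1522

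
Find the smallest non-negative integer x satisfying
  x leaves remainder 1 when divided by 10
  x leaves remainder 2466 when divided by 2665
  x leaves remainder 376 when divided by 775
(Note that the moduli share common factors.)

gcd(10, 2665) = 5 and 5 | (2466 − 1), so the pair is consistent; merging gives x ≡ 5131 (mod 5330), where 5330 = lcm(10, 2665).
gcd(5330, 775) = 5 and 5 | (376 − 5131), so the pair is consistent; merging gives x ≡ 532801 (mod 826150), where 826150 = lcm(5330, 775).
The solution is unique modulo lcm(10, 2665, 775) = 826150.

532801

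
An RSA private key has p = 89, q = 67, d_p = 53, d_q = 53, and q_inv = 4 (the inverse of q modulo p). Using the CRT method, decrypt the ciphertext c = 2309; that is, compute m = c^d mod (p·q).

m₁ = c^(d_p) mod p: c ≡ 84 (mod 89), and 84^53 mod 89 = 69.
m₂ = c^(d_q) mod q: c ≡ 31 (mod 67), and 31^53 mod 67 = 57.
h = q_inv·(m₁ − m₂) mod p = 4·(69 − 57) mod 89 = 48.
m = m₂ + h·q = 57 + 48·67 = 3273.

3273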